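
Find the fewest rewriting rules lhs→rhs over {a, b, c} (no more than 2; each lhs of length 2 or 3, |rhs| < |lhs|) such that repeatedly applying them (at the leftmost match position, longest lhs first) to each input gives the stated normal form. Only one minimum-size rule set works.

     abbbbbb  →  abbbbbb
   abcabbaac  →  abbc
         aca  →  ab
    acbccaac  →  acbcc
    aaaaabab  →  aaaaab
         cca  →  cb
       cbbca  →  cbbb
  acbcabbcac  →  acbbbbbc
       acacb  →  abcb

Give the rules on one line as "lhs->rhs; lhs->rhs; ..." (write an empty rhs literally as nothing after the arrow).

  | abbbbbb
  | abcabbaac => abbbbaac => abbbac => abbc
  | aca => ab
  | acbccaac => acbcbac => acbcc

ba->; ca->b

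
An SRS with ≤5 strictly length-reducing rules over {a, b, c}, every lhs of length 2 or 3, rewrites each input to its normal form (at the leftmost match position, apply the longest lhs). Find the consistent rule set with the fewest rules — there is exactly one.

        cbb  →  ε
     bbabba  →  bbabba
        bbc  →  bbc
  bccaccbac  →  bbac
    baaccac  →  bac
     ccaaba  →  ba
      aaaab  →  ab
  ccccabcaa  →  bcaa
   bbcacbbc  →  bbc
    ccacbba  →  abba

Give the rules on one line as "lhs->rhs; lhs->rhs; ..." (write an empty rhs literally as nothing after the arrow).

  | cbb => ε
  | bbabba
  | bbc
  | bccaccbac => baaccbac => baaabac => bbac

aaa->; acb->b; cbb->; cc->a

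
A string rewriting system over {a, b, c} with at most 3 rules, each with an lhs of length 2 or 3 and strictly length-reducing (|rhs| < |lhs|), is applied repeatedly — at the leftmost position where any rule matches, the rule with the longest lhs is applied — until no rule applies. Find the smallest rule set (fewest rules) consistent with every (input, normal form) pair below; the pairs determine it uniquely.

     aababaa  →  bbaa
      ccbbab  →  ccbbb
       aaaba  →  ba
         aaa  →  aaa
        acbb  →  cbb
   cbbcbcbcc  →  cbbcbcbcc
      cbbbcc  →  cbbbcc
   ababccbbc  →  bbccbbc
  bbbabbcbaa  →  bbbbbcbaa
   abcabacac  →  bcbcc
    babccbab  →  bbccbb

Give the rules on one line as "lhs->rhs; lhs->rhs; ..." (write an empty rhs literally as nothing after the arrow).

  | aababaa => ababaa => babaa => bbaa
  | ccbbab => ccbbb
  | aaaba => aaba => aba => ba
  | aaa

ab->b; ac->c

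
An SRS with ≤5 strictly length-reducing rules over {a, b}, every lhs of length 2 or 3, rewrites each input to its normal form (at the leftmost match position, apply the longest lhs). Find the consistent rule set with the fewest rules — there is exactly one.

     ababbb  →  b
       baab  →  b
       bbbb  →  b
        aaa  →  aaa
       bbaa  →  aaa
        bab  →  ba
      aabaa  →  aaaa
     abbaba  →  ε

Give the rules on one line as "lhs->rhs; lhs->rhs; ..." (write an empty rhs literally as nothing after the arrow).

  | ababbb => aabbb => abb => b
  | baab => b
  | bbbb => abb => b
  | aaa

ab->a; abb->b; baa->; bb->a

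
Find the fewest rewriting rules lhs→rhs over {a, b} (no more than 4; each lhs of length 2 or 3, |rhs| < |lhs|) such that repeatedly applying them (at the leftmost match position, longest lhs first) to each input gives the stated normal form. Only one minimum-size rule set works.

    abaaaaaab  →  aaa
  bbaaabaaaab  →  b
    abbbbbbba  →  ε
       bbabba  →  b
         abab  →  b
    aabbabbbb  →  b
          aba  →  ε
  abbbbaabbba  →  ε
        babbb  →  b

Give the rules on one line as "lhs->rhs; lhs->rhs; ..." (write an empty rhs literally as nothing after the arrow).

aab->; aba->; ba->b; bb->b

  | abaaaaaab => aaaaab => aaa
  | bbaaabaaaab => baaabaaaab => baabaaaab => babaaaab => bbaaaab => baaaab => baaab => baab => bab => bb => b
  | abbbbbbba => abbbbbba => abbbbba => abbbba => abbba => abba => aba => ε
  | bbabba => babba => bbba => bba => ba => b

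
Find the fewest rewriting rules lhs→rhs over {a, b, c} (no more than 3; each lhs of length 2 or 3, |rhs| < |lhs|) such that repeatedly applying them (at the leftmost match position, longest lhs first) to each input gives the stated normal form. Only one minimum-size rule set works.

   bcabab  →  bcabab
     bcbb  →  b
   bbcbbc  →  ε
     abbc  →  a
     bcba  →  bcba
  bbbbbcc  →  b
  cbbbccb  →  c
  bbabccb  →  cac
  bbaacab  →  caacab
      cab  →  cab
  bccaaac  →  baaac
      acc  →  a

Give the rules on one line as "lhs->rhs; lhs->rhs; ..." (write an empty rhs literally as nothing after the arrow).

  | bcabab
  | bcbb => bcc => b
  | bbcbbc => ccbbc => bbc => cc => ε
  | abbc => acc => a

bb->c; cc->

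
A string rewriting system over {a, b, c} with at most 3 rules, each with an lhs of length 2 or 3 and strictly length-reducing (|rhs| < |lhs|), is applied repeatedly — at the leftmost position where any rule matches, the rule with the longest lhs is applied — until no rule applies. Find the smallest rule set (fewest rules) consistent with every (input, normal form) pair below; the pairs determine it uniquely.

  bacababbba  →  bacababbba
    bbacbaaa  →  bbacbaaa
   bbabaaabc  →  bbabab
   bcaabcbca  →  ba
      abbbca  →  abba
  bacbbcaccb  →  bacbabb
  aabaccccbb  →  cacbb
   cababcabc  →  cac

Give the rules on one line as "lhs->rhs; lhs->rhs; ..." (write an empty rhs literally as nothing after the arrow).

  | bacababbba
  | bbacbaaa
  | bbabaaabc => bbabacc => bbabab
  | bcaabcbca => aabcbca => ccbca => bbca => ba

aab->c; bc->; cc->b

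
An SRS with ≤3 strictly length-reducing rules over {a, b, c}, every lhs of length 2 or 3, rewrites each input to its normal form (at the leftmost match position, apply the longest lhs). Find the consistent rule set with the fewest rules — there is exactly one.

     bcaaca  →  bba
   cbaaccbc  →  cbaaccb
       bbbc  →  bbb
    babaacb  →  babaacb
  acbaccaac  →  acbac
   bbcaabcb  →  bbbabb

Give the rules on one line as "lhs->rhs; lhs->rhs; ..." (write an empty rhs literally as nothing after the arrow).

bc->b; bca->bb; ca->

  | bcaaca => bbaca => bba
  | cbaaccbc => cbaaccb
  | bbbc => bbb
  | babaacb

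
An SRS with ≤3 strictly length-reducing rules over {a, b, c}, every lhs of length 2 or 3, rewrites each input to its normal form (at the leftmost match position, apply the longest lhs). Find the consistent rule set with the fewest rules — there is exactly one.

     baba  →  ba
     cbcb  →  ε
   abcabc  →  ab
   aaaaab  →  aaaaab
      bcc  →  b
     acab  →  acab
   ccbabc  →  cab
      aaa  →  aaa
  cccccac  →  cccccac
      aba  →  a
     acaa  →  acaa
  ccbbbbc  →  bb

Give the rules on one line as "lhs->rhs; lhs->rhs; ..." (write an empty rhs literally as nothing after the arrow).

aba->a; bc->b; cb->

  | baba => ba
  | cbcb => cb => ε
  | abcabc => ababc => abc => ab
  | aaaaab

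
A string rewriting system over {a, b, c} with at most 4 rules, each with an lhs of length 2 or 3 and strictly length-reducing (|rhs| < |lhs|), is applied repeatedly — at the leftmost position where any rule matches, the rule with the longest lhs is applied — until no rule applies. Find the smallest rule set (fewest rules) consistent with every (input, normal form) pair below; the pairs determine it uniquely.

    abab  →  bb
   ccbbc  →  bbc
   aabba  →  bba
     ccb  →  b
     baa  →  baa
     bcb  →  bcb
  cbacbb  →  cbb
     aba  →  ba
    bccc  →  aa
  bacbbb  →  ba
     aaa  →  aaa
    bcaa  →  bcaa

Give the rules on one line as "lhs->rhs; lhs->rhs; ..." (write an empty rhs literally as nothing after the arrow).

  | abab => bab => bb
  | ccbbc => abbc => bbc
  | aabba => abba => bba
  | ccb => ab => b

ab->b; bac->aa; bbb->ba; cc->a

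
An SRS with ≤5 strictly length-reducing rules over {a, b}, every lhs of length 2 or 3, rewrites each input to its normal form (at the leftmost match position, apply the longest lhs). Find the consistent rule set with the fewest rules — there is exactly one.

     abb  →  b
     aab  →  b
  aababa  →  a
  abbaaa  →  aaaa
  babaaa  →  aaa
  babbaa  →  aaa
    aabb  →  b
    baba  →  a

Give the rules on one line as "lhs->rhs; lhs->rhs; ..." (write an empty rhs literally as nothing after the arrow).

  | abb => bb => b
  | aab => ab => b
  | aababa => ababa => baba => aba => ba => a
  | abbaaa => bbaaa => aaaa

ab->b; ba->a; bb->b; bba->aa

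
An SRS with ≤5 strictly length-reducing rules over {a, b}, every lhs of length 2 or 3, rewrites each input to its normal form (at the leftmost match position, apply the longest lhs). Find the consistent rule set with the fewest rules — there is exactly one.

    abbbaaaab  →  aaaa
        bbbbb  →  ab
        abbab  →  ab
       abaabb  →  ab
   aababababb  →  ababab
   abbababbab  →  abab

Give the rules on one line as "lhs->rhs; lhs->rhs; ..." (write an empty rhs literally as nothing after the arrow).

  | abbbaaaab => aaaaaab => aaaa
  | bbbbb => abb => ab
  | abbab => ab
  | abaabb => abb => ab

aab->; bb->b; bba->; bbb->a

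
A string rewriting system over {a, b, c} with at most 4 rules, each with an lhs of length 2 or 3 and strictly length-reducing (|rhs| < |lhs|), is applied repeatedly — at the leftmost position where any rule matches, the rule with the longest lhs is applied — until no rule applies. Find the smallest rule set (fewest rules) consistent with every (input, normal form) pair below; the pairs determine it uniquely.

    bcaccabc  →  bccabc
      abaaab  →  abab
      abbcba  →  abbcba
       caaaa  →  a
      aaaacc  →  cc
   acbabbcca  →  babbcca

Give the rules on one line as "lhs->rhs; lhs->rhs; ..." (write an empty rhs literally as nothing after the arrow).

aa->; ac->; caa->a

  | bcaccabc => bccabc
  | abaaab => abab
  | abbcba
  | caaaa => aaa => a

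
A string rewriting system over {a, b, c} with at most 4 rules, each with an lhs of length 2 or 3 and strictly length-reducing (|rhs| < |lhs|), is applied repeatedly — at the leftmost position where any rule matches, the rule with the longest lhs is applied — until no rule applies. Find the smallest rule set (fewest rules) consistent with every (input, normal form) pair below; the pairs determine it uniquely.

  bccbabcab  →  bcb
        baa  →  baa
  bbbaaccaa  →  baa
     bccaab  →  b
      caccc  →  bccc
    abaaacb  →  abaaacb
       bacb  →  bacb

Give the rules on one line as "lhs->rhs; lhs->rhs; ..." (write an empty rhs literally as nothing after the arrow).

  | bccbabcab => bcbcab => bcbbb => bcbb => bcb
  | baa
  | bbbaaccaa => bbaaccaa => baaccaa => baacba => baa
  | bccaab => bcbab => bb => b

bb->b; ca->b; cba->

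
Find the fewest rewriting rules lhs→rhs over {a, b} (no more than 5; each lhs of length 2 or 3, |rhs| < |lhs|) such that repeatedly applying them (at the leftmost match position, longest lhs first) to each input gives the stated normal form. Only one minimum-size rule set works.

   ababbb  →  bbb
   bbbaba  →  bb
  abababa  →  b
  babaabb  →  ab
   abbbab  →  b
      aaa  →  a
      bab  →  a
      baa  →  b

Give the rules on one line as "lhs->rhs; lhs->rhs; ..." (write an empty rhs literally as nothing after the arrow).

aa->b; ba->a; baa->b; bab->a

  | ababbb => aabb => bbb
  | bbbaba => bbaa => bb
  | abababa => aaaba => baba => aa => b
  | babaabb => aaabb => babb => ab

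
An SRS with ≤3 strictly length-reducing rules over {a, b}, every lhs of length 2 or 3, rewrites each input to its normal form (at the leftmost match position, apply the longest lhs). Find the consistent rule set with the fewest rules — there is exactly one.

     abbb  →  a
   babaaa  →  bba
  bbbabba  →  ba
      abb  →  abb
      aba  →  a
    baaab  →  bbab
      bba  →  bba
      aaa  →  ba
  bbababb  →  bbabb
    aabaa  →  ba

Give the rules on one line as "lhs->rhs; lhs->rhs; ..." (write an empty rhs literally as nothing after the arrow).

  | abbb => aba => a
  | babaaa => baaa => bba
  | bbbabba => baabba => bbbba => baba => ba
  | abb

aa->b; aba->a; bbb->ba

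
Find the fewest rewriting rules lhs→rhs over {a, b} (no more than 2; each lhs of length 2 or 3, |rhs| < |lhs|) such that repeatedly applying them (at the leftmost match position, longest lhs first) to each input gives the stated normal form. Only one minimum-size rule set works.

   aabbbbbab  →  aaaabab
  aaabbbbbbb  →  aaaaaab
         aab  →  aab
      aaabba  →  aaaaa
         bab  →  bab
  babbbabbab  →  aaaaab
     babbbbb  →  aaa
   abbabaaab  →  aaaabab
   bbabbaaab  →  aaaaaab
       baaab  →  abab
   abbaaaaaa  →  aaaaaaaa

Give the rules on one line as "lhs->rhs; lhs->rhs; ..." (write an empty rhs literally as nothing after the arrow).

  | aabbbbbab => aaabbbab => aaaabab
  | aaabbbbbbb => aaaabbbbb => aaaaabbb => aaaaaab
  | aab
  | aaabba => aaaaa

baa->ab; bb->a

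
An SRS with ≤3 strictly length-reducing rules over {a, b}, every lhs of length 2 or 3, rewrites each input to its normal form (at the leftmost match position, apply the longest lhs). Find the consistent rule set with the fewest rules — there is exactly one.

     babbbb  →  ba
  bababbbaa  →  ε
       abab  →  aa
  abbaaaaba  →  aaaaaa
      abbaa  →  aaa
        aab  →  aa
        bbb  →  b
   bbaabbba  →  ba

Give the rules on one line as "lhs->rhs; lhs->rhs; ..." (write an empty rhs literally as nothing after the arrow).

  | babbbb => babbb => babb => bab => ba
  | bababbbaa => baabbbaa => bbbaa => bbaa => baa => ε
  | abab => aab => aa
  | abbaaaaba => abaaaaba => aaaaaba => aaaaaa

ab->a; baa->; bb->b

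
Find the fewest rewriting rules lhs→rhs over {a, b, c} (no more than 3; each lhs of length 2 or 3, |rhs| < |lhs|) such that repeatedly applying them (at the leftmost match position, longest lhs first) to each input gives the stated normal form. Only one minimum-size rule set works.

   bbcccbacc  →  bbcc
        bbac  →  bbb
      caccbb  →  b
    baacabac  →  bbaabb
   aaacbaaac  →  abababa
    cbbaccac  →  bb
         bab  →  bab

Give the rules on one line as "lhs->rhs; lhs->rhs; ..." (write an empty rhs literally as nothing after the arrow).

aac->ba; ac->b; cb->

  | bbcccbacc => bbccacc => bbccbc => bbcc
  | bbac => bbb
  | caccbb => cbcbb => cbb => b
  | baacabac => bbaabac => bbaabb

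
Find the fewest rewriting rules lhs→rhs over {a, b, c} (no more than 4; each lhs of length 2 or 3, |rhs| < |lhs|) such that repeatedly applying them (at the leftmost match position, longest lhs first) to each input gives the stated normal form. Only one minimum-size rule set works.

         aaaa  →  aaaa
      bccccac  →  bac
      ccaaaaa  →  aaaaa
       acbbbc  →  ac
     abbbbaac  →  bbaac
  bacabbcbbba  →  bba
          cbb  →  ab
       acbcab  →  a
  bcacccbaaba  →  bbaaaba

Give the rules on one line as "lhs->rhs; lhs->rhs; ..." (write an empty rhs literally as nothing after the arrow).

  | aaaa
  | bccccac => bcccbc => bccac => bcbc => bac
  | ccaaaaa => cbaaaa => aaaaa
  | acbbbc => aabbc => ac

abb->; ca->b; cb->a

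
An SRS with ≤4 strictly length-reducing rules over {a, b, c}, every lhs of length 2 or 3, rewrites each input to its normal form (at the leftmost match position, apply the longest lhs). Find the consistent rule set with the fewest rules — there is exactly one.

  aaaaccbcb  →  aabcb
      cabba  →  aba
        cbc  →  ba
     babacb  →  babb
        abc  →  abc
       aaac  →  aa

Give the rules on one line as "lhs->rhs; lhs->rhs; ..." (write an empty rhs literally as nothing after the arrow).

  | aaaaccbcb => aaacbcb => aabcb
  | cabba => aba
  | cbc => ba
  | babacb => babb

ac->; cab->a; cbc->ba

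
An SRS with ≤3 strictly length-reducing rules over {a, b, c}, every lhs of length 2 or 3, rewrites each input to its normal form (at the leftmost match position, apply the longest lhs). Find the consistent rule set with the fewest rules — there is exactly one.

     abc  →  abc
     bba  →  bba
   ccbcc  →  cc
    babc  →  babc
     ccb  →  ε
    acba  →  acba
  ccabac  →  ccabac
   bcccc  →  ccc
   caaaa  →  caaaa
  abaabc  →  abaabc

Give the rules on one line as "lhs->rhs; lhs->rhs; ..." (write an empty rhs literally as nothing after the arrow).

  | abc
  | bba
  | ccbcc => cc
  | babc

bcc->c; ccb->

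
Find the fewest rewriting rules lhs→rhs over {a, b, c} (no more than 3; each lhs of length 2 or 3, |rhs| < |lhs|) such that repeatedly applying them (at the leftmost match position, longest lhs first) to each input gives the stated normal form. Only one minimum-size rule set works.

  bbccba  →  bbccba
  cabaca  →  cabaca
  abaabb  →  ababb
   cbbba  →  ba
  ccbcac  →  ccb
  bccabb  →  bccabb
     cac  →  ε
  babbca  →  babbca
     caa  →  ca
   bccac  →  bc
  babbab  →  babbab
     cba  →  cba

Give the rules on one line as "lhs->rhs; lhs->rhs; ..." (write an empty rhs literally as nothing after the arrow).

aa->a; cac->; cbb->

  | bbccba
  | cabaca
  | abaabb => ababb
  | cbbba => ba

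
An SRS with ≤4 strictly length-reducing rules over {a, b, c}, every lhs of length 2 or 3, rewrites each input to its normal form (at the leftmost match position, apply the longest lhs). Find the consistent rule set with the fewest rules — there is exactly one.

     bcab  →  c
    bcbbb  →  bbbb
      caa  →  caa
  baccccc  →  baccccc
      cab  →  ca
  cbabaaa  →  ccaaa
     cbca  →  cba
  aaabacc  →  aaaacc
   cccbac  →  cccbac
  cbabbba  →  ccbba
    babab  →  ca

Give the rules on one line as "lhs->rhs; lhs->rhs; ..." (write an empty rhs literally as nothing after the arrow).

ab->a; bab->c; bc->b

  | bcab => bab => c
  | bcbbb => bbbb
  | caa
  | baccccc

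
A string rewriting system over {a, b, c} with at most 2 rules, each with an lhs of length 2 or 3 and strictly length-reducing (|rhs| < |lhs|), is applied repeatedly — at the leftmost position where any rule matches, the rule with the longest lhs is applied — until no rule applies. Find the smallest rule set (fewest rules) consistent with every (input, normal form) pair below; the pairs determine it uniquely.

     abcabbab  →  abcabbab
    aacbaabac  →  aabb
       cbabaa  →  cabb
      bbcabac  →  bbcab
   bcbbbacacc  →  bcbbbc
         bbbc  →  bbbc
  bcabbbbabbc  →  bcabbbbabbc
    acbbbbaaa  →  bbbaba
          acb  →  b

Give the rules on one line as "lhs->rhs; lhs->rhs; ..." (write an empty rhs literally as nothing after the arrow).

ac->; baa->ab

  | abcabbab
  | aacbaabac => abaabac => aabbac => aabb
  | cbabaa => cbaab => cabb
  | bbcabac => bbcab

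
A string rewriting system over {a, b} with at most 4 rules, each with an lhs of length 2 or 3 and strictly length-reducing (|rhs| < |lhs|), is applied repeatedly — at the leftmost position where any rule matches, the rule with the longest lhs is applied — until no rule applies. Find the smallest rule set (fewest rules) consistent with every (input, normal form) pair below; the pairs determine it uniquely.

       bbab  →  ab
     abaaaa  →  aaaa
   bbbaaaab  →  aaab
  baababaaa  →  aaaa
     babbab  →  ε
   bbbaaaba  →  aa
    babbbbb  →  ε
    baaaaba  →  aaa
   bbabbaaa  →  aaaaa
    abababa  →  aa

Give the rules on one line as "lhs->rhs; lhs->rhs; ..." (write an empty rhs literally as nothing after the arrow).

abb->aa; ba->; bab->; bb->

  | bbab => ab
  | abaaaa => aaaa
  | bbbaaaab => baaaab => aaab
  | baababaaa => ababaaa => aaaa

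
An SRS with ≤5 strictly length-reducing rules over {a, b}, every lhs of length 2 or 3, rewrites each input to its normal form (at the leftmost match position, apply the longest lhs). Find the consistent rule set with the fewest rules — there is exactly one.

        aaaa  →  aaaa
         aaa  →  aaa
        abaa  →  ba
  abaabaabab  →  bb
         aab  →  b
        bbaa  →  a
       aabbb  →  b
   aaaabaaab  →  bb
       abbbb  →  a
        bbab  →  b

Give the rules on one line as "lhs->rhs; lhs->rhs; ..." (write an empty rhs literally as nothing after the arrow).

ab->b; abb->a; baa->ba; bba->

  | aaaa
  | aaa
  | abaa => baa => ba
  | abaabaabab => baabaabab => babaabab => bbaabab => abab => bab => bb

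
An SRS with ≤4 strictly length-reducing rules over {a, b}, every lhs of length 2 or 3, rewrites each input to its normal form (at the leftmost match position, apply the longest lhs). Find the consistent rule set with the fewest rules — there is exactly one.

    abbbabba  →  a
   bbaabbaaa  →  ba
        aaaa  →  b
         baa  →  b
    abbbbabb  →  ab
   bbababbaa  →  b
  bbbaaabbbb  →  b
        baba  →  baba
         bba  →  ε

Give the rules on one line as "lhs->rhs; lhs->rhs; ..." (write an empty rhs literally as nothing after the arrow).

  | abbbabba => abbabba => abba => a
  | bbaabbaaa => abbaaa => aaa => ba
  | aaaa => baa => bb => b
  | baa => bb => b

aa->b; bb->b; bba->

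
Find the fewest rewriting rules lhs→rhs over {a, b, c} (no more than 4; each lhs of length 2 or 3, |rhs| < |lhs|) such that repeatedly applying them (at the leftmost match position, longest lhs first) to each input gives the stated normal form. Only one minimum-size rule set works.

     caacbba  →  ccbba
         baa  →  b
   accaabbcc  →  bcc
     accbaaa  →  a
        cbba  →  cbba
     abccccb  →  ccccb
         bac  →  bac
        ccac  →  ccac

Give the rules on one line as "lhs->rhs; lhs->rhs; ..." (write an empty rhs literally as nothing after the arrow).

  | caacbba => ccbba
  | baa => b
  | accaabbcc => aaabbcc => abbcc => bcc
  | accbaaa => abaaa => aaa => a

aa->; ab->; acc->a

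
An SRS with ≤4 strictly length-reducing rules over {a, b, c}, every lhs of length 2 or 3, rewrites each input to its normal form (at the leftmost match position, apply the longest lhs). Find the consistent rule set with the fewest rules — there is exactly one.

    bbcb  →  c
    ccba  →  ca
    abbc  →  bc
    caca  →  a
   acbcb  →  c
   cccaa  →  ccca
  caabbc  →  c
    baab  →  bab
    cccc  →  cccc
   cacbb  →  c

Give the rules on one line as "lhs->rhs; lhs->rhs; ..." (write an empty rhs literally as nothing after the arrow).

  | bbcb => ccb => c
  | ccba => ca
  | abbc => acc => bc
  | caca => cba => a

aa->a; ac->b; bb->c; cb->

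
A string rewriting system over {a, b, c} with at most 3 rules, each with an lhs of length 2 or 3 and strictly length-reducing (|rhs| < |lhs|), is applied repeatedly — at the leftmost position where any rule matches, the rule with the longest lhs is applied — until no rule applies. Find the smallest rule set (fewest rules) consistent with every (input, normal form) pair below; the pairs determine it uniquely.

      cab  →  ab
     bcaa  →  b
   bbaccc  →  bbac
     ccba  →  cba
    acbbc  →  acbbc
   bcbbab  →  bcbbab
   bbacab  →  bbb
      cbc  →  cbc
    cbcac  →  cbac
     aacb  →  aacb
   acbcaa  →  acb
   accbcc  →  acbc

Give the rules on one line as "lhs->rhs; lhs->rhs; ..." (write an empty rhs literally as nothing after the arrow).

  | cab => ab
  | bcaa => baa => b
  | bbaccc => bbacc => bbac
  | ccba => cba

baa->b; ca->a; cc->c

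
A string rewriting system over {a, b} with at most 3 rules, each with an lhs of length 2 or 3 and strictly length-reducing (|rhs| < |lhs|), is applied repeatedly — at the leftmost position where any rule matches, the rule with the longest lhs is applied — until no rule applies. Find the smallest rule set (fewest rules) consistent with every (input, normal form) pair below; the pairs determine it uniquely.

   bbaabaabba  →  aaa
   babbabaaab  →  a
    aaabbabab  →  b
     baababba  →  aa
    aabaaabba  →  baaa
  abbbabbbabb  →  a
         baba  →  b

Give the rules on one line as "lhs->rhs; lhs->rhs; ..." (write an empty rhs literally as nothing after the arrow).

aab->b; aba->; bb->a

  | bbaabaabba => aaabaabba => abaabba => abba => aaa
  | babbabaaab => baaabaaab => babaaab => baab => bb => a
  | aaabbabab => abbabab => aaabab => abab => b
  | baababba => bbabba => aabba => bba => aa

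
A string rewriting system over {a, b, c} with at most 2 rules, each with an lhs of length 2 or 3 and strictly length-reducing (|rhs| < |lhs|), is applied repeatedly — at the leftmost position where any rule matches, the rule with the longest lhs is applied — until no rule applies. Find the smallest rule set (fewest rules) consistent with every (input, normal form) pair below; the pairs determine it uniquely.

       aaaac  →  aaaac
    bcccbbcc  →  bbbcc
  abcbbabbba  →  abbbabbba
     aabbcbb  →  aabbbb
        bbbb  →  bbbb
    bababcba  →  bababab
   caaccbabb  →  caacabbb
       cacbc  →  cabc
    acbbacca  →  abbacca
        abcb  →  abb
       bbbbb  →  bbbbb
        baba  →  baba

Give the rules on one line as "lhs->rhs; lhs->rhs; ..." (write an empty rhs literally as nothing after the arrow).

cb->b; cba->ab

  | aaaac
  | bcccbbcc => bccbbcc => bcbbcc => bbbcc
  | abcbbabbba => abbbabbba
  | aabbcbb => aabbbb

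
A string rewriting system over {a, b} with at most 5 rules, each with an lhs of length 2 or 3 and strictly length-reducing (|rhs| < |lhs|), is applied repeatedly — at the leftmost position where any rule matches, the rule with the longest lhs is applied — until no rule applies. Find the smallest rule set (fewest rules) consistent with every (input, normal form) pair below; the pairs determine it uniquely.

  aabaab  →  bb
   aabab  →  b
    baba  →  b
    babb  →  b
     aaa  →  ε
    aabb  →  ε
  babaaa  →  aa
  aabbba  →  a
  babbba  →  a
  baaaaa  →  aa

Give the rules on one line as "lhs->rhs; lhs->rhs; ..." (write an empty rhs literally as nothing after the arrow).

aaa->; ab->; aba->b; ba->a

  | aabaab => abab => bb
  | aabab => abb => b
  | baba => aba => b
  | babb => abb => b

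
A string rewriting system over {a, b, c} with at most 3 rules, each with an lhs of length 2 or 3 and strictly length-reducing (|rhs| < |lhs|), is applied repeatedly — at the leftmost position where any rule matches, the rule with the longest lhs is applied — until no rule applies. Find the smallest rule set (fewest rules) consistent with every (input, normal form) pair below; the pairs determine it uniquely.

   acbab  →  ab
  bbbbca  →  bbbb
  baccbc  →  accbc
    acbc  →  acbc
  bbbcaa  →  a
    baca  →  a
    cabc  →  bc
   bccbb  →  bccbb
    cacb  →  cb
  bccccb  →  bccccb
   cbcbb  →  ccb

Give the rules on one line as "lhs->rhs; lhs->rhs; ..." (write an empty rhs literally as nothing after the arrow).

  | acbab => acab => ab
  | bbbbca => bbbb
  | baccbc => accbc
  | acbc

ba->a; bcb->c; ca->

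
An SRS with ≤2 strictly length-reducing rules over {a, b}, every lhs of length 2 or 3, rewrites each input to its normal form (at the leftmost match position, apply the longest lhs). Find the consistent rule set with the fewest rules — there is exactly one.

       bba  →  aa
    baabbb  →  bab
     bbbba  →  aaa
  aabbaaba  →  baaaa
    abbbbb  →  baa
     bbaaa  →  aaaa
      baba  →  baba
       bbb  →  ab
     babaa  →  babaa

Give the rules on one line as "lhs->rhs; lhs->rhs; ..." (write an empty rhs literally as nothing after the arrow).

aab->ba; bb->a

  | bba => aa
  | baabbb => bbabb => aabb => bab
  | bbbba => abba => aaa
  | aabbaaba => babaaba => babbaa => baaaa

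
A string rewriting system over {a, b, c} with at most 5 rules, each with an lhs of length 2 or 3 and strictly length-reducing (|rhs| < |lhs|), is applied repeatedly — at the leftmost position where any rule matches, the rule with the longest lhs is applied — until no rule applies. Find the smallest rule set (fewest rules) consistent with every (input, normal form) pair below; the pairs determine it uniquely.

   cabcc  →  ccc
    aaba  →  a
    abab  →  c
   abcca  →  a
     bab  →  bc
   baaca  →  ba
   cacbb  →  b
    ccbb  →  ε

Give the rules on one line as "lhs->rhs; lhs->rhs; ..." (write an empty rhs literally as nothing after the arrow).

  | cabcc => abcc => ccc
  | aaba => aca => ca => a
  | abab => cab => ab => c
  | abcca => ccca => cca => ca => a

ab->c; ac->c; ca->a; cb->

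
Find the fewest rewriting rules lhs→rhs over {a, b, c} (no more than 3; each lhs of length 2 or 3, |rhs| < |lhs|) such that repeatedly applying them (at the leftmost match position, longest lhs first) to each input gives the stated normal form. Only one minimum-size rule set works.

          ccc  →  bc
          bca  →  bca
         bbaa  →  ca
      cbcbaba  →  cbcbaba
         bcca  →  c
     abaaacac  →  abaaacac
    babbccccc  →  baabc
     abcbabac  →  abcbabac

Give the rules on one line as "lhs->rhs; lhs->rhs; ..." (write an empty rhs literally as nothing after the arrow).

  | ccc => bc
  | bca
  | bbaa => ca
  | cbcbaba

bba->c; bbb->a; cc->b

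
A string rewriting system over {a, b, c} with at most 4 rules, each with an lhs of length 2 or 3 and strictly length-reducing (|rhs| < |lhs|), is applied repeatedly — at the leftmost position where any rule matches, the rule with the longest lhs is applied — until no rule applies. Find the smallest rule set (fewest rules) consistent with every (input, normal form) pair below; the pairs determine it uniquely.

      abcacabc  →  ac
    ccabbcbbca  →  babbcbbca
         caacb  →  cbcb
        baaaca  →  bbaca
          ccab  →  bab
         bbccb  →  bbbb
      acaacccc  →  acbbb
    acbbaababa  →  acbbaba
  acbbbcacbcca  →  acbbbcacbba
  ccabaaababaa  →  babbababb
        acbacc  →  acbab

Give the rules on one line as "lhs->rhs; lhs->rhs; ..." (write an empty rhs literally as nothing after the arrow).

aa->b; aab->; abc->; cc->b

  | abcacabc => acabc => ac
  | ccabbcbbca => babbcbbca
  | caacb => cbcb
  | baaaca => bbaca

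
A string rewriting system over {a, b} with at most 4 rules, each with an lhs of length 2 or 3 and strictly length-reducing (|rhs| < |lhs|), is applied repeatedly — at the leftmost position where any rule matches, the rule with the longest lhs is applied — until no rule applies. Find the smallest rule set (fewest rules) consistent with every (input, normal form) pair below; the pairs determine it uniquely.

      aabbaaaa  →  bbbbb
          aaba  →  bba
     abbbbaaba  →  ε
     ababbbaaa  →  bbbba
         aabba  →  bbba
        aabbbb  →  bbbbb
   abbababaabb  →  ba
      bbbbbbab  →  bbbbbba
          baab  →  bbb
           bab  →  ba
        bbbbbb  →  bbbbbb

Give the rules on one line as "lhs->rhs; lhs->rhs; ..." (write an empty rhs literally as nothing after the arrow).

  | aabbaaaa => bbbaaaa => bbbbaa => bbbbb
  | aaba => bba
  | abbbbaaba => abbbaaba => abbaaba => abaaba => aba => ε
  | ababbbaaa => bbbaaa => bbbba

aa->b; ab->a; aba->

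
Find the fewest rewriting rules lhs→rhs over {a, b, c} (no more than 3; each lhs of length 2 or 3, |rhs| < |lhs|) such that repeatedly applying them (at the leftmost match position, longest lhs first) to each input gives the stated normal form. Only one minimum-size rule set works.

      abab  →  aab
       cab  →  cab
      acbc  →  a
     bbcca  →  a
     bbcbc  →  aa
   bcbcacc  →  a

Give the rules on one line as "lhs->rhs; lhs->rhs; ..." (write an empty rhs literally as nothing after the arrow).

  | abab => aab
  | cab
  | acbc => bc => a
  | bbcca => baca => aca => a

ac->; ba->a; bc->a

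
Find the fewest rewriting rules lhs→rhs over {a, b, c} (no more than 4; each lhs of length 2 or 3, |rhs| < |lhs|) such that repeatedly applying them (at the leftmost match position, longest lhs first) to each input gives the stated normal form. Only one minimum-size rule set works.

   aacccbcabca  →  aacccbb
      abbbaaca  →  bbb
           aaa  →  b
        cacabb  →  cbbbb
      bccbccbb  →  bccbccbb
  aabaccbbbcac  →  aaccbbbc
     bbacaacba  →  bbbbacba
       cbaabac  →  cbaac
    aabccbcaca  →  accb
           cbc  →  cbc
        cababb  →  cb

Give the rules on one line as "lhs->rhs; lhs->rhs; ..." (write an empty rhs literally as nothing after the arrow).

aaa->b; ab->; aca->bb; bca->b

  | aacccbcabca => aacccbbca => aacccbb
  | abbbaaca => bbaaca => bbabb => bbb
  | aaa => b
  | cacabb => cbbbb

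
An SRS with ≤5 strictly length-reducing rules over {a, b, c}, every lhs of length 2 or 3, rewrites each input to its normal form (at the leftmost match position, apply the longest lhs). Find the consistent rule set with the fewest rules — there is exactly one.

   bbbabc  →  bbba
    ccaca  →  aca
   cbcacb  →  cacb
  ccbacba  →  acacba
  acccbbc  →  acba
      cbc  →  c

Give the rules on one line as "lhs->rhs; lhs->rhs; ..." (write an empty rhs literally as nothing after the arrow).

bbc->ba; bc->; cc->; ccb->ac

  | bbbabc => bbba
  | ccaca => aca
  | cbcacb => cacb
  | ccbacba => acacba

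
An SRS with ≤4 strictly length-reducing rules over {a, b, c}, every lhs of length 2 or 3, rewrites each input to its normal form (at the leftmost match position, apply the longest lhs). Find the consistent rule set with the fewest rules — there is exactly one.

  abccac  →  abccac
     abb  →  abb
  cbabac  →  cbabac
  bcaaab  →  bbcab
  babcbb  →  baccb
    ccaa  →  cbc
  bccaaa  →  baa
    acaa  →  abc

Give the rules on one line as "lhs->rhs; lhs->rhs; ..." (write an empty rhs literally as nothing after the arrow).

bcb->cc; caa->bc; ccc->ba

  | abccac
  | abb
  | cbabac
  | bcaaab => bbcab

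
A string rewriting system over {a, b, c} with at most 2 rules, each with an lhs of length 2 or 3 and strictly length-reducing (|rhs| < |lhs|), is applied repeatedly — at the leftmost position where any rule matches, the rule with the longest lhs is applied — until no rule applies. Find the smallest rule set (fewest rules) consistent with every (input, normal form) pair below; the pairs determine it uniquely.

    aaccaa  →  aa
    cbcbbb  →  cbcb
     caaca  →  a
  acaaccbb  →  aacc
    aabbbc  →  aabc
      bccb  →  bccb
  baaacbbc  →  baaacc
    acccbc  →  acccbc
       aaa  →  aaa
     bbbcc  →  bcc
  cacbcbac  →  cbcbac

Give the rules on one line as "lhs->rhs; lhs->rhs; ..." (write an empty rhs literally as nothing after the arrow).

  | aaccaa => aaca => aa
  | cbcbbb => cbcb
  | caaca => aca => a
  | acaaccbb => aaccbb => aacc

bb->; ca->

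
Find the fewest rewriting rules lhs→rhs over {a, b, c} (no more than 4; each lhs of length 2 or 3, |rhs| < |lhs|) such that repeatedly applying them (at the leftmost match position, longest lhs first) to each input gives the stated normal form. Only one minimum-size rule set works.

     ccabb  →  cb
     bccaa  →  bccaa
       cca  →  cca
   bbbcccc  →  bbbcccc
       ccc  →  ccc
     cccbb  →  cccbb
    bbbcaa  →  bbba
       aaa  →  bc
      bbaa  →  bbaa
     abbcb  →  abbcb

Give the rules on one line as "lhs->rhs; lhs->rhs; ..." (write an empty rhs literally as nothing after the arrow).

  | ccabb => cb
  | bccaa
  | cca
  | bbbcccc

aaa->bc; bca->b; cab->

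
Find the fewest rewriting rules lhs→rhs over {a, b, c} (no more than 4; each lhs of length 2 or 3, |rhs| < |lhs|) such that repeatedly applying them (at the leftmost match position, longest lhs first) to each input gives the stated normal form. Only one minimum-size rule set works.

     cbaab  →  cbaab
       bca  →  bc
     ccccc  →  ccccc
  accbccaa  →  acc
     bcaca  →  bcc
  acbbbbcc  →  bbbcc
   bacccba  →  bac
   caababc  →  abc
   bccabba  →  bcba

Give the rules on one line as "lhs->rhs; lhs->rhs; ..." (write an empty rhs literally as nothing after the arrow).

  | cbaab
  | bca => bc
  | ccccc
  | accbccaa => accaa => acca => acc

acb->; ca->c; cab->; ccb->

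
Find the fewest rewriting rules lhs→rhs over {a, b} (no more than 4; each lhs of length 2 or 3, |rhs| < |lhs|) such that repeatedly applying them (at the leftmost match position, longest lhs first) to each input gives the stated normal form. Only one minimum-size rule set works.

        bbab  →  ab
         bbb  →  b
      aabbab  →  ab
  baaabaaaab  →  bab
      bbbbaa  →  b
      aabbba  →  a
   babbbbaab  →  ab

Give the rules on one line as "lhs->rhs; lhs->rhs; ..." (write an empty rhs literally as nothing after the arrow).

aa->b; bb->b; bba->a

  | bbab => ab
  | bbb => bb => b
  | aabbab => bbbab => bbab => ab
  | baaabaaaab => bbabaaaab => abaaaab => abbaab => aaab => bab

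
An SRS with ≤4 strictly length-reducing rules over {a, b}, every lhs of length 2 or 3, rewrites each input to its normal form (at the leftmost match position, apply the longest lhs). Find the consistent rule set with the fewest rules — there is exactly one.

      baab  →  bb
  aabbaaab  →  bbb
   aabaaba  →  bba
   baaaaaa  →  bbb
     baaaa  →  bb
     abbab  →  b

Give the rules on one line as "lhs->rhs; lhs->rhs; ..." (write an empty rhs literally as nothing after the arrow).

aa->; aaa->ba; ab->

  | baab => bb
  | aabbaaab => bbaaab => bbbab => bbb
  | aabaaba => baaba => bba
  | baaaaaa => bbaaaa => bbbaa => bbb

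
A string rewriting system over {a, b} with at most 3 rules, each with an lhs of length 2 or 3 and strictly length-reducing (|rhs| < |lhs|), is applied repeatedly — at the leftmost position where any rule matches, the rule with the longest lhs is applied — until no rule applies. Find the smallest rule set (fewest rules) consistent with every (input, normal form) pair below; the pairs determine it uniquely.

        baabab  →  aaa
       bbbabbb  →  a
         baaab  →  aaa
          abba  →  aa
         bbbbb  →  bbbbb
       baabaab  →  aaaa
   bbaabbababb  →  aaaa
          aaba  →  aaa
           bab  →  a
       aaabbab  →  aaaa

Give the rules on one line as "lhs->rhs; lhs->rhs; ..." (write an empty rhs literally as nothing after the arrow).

ab->a; ba->a

  | baabab => aabab => aaab => aaa
  | bbbabbb => bbabbb => babbb => abbb => abb => ab => a
  | baaab => aaab => aaa
  | abba => aba => aa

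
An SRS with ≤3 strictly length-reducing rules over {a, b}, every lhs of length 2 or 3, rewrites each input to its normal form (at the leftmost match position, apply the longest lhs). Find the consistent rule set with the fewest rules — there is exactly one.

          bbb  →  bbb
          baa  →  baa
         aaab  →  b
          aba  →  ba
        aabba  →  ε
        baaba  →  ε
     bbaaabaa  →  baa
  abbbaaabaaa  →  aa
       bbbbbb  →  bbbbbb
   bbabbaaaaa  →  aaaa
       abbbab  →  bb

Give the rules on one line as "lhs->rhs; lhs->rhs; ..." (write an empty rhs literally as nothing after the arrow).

  | bbb
  | baa
  | aaab => aab => ab => b
  | aba => ba

ab->b; bba->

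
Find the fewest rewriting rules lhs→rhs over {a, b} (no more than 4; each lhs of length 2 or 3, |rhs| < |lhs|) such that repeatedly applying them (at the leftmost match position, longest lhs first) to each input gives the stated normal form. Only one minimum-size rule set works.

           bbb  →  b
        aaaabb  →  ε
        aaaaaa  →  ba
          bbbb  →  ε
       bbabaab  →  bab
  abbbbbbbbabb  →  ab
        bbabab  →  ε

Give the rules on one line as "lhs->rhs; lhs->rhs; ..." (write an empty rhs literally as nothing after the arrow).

aa->b; bb->; bba->b

  | bbb => b
  | aaaabb => baabb => bbbb => bb => ε
  | aaaaaa => baaaa => bbaa => ba
  | bbbb => bb => ε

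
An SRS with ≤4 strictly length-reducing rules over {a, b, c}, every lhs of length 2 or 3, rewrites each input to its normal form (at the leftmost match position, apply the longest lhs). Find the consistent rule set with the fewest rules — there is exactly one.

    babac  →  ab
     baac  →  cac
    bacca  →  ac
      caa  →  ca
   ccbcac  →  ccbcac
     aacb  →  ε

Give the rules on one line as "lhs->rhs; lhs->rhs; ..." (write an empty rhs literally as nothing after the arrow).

aa->a; acb->; ba->c; ccc->ab

  | babac => cbac => ccc => ab
  | baac => cac
  | bacca => ccca => aba => ac
  | caa => ca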